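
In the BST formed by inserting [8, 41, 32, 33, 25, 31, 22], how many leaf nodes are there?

Tree built from: [8, 41, 32, 33, 25, 31, 22]
Tree (level-order array): [8, None, 41, 32, None, 25, 33, 22, 31]
Rule: A leaf has 0 children.
Per-node child counts:
  node 8: 1 child(ren)
  node 41: 1 child(ren)
  node 32: 2 child(ren)
  node 25: 2 child(ren)
  node 22: 0 child(ren)
  node 31: 0 child(ren)
  node 33: 0 child(ren)
Matching nodes: [22, 31, 33]
Count of leaf nodes: 3


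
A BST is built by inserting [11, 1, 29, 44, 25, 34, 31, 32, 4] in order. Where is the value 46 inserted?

Starting tree (level order): [11, 1, 29, None, 4, 25, 44, None, None, None, None, 34, None, 31, None, None, 32]
Insertion path: 11 -> 29 -> 44
Result: insert 46 as right child of 44
Final tree (level order): [11, 1, 29, None, 4, 25, 44, None, None, None, None, 34, 46, 31, None, None, None, None, 32]


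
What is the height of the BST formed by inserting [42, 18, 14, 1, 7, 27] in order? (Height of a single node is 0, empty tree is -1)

Insertion order: [42, 18, 14, 1, 7, 27]
Tree (level-order array): [42, 18, None, 14, 27, 1, None, None, None, None, 7]
Compute height bottom-up (empty subtree = -1):
  height(7) = 1 + max(-1, -1) = 0
  height(1) = 1 + max(-1, 0) = 1
  height(14) = 1 + max(1, -1) = 2
  height(27) = 1 + max(-1, -1) = 0
  height(18) = 1 + max(2, 0) = 3
  height(42) = 1 + max(3, -1) = 4
Height = 4


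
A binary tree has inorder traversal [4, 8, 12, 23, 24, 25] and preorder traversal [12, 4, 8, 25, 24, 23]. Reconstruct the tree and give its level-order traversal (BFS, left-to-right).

Inorder:  [4, 8, 12, 23, 24, 25]
Preorder: [12, 4, 8, 25, 24, 23]
Algorithm: preorder visits root first, so consume preorder in order;
for each root, split the current inorder slice at that value into
left-subtree inorder and right-subtree inorder, then recurse.
Recursive splits:
  root=12; inorder splits into left=[4, 8], right=[23, 24, 25]
  root=4; inorder splits into left=[], right=[8]
  root=8; inorder splits into left=[], right=[]
  root=25; inorder splits into left=[23, 24], right=[]
  root=24; inorder splits into left=[23], right=[]
  root=23; inorder splits into left=[], right=[]
Reconstructed level-order: [12, 4, 25, 8, 24, 23]


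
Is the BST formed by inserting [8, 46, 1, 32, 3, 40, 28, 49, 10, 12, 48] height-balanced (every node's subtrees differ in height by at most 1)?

Tree (level-order array): [8, 1, 46, None, 3, 32, 49, None, None, 28, 40, 48, None, 10, None, None, None, None, None, None, 12]
Definition: a tree is height-balanced if, at every node, |h(left) - h(right)| <= 1 (empty subtree has height -1).
Bottom-up per-node check:
  node 3: h_left=-1, h_right=-1, diff=0 [OK], height=0
  node 1: h_left=-1, h_right=0, diff=1 [OK], height=1
  node 12: h_left=-1, h_right=-1, diff=0 [OK], height=0
  node 10: h_left=-1, h_right=0, diff=1 [OK], height=1
  node 28: h_left=1, h_right=-1, diff=2 [FAIL (|1--1|=2 > 1)], height=2
  node 40: h_left=-1, h_right=-1, diff=0 [OK], height=0
  node 32: h_left=2, h_right=0, diff=2 [FAIL (|2-0|=2 > 1)], height=3
  node 48: h_left=-1, h_right=-1, diff=0 [OK], height=0
  node 49: h_left=0, h_right=-1, diff=1 [OK], height=1
  node 46: h_left=3, h_right=1, diff=2 [FAIL (|3-1|=2 > 1)], height=4
  node 8: h_left=1, h_right=4, diff=3 [FAIL (|1-4|=3 > 1)], height=5
Node 28 violates the condition: |1 - -1| = 2 > 1.
Result: Not balanced


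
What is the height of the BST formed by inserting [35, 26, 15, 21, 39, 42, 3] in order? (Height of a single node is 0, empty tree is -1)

Insertion order: [35, 26, 15, 21, 39, 42, 3]
Tree (level-order array): [35, 26, 39, 15, None, None, 42, 3, 21]
Compute height bottom-up (empty subtree = -1):
  height(3) = 1 + max(-1, -1) = 0
  height(21) = 1 + max(-1, -1) = 0
  height(15) = 1 + max(0, 0) = 1
  height(26) = 1 + max(1, -1) = 2
  height(42) = 1 + max(-1, -1) = 0
  height(39) = 1 + max(-1, 0) = 1
  height(35) = 1 + max(2, 1) = 3
Height = 3


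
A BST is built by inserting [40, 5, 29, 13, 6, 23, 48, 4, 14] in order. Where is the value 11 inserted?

Starting tree (level order): [40, 5, 48, 4, 29, None, None, None, None, 13, None, 6, 23, None, None, 14]
Insertion path: 40 -> 5 -> 29 -> 13 -> 6
Result: insert 11 as right child of 6
Final tree (level order): [40, 5, 48, 4, 29, None, None, None, None, 13, None, 6, 23, None, 11, 14]


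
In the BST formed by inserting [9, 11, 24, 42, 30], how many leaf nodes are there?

Tree built from: [9, 11, 24, 42, 30]
Tree (level-order array): [9, None, 11, None, 24, None, 42, 30]
Rule: A leaf has 0 children.
Per-node child counts:
  node 9: 1 child(ren)
  node 11: 1 child(ren)
  node 24: 1 child(ren)
  node 42: 1 child(ren)
  node 30: 0 child(ren)
Matching nodes: [30]
Count of leaf nodes: 1


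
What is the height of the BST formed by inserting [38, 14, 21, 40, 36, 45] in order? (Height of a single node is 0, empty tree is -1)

Insertion order: [38, 14, 21, 40, 36, 45]
Tree (level-order array): [38, 14, 40, None, 21, None, 45, None, 36]
Compute height bottom-up (empty subtree = -1):
  height(36) = 1 + max(-1, -1) = 0
  height(21) = 1 + max(-1, 0) = 1
  height(14) = 1 + max(-1, 1) = 2
  height(45) = 1 + max(-1, -1) = 0
  height(40) = 1 + max(-1, 0) = 1
  height(38) = 1 + max(2, 1) = 3
Height = 3


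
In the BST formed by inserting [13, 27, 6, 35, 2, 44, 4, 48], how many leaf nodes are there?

Tree built from: [13, 27, 6, 35, 2, 44, 4, 48]
Tree (level-order array): [13, 6, 27, 2, None, None, 35, None, 4, None, 44, None, None, None, 48]
Rule: A leaf has 0 children.
Per-node child counts:
  node 13: 2 child(ren)
  node 6: 1 child(ren)
  node 2: 1 child(ren)
  node 4: 0 child(ren)
  node 27: 1 child(ren)
  node 35: 1 child(ren)
  node 44: 1 child(ren)
  node 48: 0 child(ren)
Matching nodes: [4, 48]
Count of leaf nodes: 2


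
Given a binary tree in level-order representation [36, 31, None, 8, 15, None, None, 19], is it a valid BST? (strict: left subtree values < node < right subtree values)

Level-order array: [36, 31, None, 8, 15, None, None, 19]
Validate using subtree bounds (lo, hi): at each node, require lo < value < hi,
then recurse left with hi=value and right with lo=value.
Preorder trace (stopping at first violation):
  at node 36 with bounds (-inf, +inf): OK
  at node 31 with bounds (-inf, 36): OK
  at node 8 with bounds (-inf, 31): OK
  at node 15 with bounds (31, 36): VIOLATION
Node 15 violates its bound: not (31 < 15 < 36).
Result: Not a valid BST


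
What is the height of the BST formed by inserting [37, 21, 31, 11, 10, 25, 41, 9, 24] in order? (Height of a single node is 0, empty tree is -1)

Insertion order: [37, 21, 31, 11, 10, 25, 41, 9, 24]
Tree (level-order array): [37, 21, 41, 11, 31, None, None, 10, None, 25, None, 9, None, 24]
Compute height bottom-up (empty subtree = -1):
  height(9) = 1 + max(-1, -1) = 0
  height(10) = 1 + max(0, -1) = 1
  height(11) = 1 + max(1, -1) = 2
  height(24) = 1 + max(-1, -1) = 0
  height(25) = 1 + max(0, -1) = 1
  height(31) = 1 + max(1, -1) = 2
  height(21) = 1 + max(2, 2) = 3
  height(41) = 1 + max(-1, -1) = 0
  height(37) = 1 + max(3, 0) = 4
Height = 4


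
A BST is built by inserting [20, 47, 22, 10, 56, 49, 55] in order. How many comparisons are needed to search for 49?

Search path for 49: 20 -> 47 -> 56 -> 49
Found: True
Comparisons: 4


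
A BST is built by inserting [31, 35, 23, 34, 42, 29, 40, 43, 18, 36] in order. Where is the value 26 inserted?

Starting tree (level order): [31, 23, 35, 18, 29, 34, 42, None, None, None, None, None, None, 40, 43, 36]
Insertion path: 31 -> 23 -> 29
Result: insert 26 as left child of 29
Final tree (level order): [31, 23, 35, 18, 29, 34, 42, None, None, 26, None, None, None, 40, 43, None, None, 36]


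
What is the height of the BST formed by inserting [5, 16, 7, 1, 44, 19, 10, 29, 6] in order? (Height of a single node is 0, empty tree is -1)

Insertion order: [5, 16, 7, 1, 44, 19, 10, 29, 6]
Tree (level-order array): [5, 1, 16, None, None, 7, 44, 6, 10, 19, None, None, None, None, None, None, 29]
Compute height bottom-up (empty subtree = -1):
  height(1) = 1 + max(-1, -1) = 0
  height(6) = 1 + max(-1, -1) = 0
  height(10) = 1 + max(-1, -1) = 0
  height(7) = 1 + max(0, 0) = 1
  height(29) = 1 + max(-1, -1) = 0
  height(19) = 1 + max(-1, 0) = 1
  height(44) = 1 + max(1, -1) = 2
  height(16) = 1 + max(1, 2) = 3
  height(5) = 1 + max(0, 3) = 4
Height = 4


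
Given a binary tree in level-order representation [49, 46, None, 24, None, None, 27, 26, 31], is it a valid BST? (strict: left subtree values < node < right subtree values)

Level-order array: [49, 46, None, 24, None, None, 27, 26, 31]
Validate using subtree bounds (lo, hi): at each node, require lo < value < hi,
then recurse left with hi=value and right with lo=value.
Preorder trace (stopping at first violation):
  at node 49 with bounds (-inf, +inf): OK
  at node 46 with bounds (-inf, 49): OK
  at node 24 with bounds (-inf, 46): OK
  at node 27 with bounds (24, 46): OK
  at node 26 with bounds (24, 27): OK
  at node 31 with bounds (27, 46): OK
No violation found at any node.
Result: Valid BST


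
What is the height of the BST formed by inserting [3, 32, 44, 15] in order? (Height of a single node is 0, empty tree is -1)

Insertion order: [3, 32, 44, 15]
Tree (level-order array): [3, None, 32, 15, 44]
Compute height bottom-up (empty subtree = -1):
  height(15) = 1 + max(-1, -1) = 0
  height(44) = 1 + max(-1, -1) = 0
  height(32) = 1 + max(0, 0) = 1
  height(3) = 1 + max(-1, 1) = 2
Height = 2


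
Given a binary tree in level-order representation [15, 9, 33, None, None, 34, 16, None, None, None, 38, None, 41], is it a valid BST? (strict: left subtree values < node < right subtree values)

Level-order array: [15, 9, 33, None, None, 34, 16, None, None, None, 38, None, 41]
Validate using subtree bounds (lo, hi): at each node, require lo < value < hi,
then recurse left with hi=value and right with lo=value.
Preorder trace (stopping at first violation):
  at node 15 with bounds (-inf, +inf): OK
  at node 9 with bounds (-inf, 15): OK
  at node 33 with bounds (15, +inf): OK
  at node 34 with bounds (15, 33): VIOLATION
Node 34 violates its bound: not (15 < 34 < 33).
Result: Not a valid BST


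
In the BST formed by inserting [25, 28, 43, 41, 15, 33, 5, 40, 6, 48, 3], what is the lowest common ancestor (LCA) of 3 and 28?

Tree insertion order: [25, 28, 43, 41, 15, 33, 5, 40, 6, 48, 3]
Tree (level-order array): [25, 15, 28, 5, None, None, 43, 3, 6, 41, 48, None, None, None, None, 33, None, None, None, None, 40]
In a BST, the LCA of p=3, q=28 is the first node v on the
root-to-leaf path with p <= v <= q (go left if both < v, right if both > v).
Walk from root:
  at 25: 3 <= 25 <= 28, this is the LCA
LCA = 25


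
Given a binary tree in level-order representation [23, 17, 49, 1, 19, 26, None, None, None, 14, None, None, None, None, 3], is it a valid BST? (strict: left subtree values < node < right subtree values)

Level-order array: [23, 17, 49, 1, 19, 26, None, None, None, 14, None, None, None, None, 3]
Validate using subtree bounds (lo, hi): at each node, require lo < value < hi,
then recurse left with hi=value and right with lo=value.
Preorder trace (stopping at first violation):
  at node 23 with bounds (-inf, +inf): OK
  at node 17 with bounds (-inf, 23): OK
  at node 1 with bounds (-inf, 17): OK
  at node 19 with bounds (17, 23): OK
  at node 14 with bounds (17, 19): VIOLATION
Node 14 violates its bound: not (17 < 14 < 19).
Result: Not a valid BST


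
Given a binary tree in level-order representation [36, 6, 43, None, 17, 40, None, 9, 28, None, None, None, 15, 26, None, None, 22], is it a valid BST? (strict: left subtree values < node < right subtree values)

Level-order array: [36, 6, 43, None, 17, 40, None, 9, 28, None, None, None, 15, 26, None, None, 22]
Validate using subtree bounds (lo, hi): at each node, require lo < value < hi,
then recurse left with hi=value and right with lo=value.
Preorder trace (stopping at first violation):
  at node 36 with bounds (-inf, +inf): OK
  at node 6 with bounds (-inf, 36): OK
  at node 17 with bounds (6, 36): OK
  at node 9 with bounds (6, 17): OK
  at node 15 with bounds (9, 17): OK
  at node 22 with bounds (15, 17): VIOLATION
Node 22 violates its bound: not (15 < 22 < 17).
Result: Not a valid BST


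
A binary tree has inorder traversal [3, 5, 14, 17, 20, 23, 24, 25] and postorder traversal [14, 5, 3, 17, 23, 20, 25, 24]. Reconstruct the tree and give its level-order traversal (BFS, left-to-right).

Inorder:   [3, 5, 14, 17, 20, 23, 24, 25]
Postorder: [14, 5, 3, 17, 23, 20, 25, 24]
Algorithm: postorder visits root last, so walk postorder right-to-left;
each value is the root of the current inorder slice — split it at that
value, recurse on the right subtree first, then the left.
Recursive splits:
  root=24; inorder splits into left=[3, 5, 14, 17, 20, 23], right=[25]
  root=25; inorder splits into left=[], right=[]
  root=20; inorder splits into left=[3, 5, 14, 17], right=[23]
  root=23; inorder splits into left=[], right=[]
  root=17; inorder splits into left=[3, 5, 14], right=[]
  root=3; inorder splits into left=[], right=[5, 14]
  root=5; inorder splits into left=[], right=[14]
  root=14; inorder splits into left=[], right=[]
Reconstructed level-order: [24, 20, 25, 17, 23, 3, 5, 14]


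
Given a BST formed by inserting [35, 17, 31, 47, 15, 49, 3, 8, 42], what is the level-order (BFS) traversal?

Tree insertion order: [35, 17, 31, 47, 15, 49, 3, 8, 42]
Tree (level-order array): [35, 17, 47, 15, 31, 42, 49, 3, None, None, None, None, None, None, None, None, 8]
BFS from the root, enqueuing left then right child of each popped node:
  queue [35] -> pop 35, enqueue [17, 47], visited so far: [35]
  queue [17, 47] -> pop 17, enqueue [15, 31], visited so far: [35, 17]
  queue [47, 15, 31] -> pop 47, enqueue [42, 49], visited so far: [35, 17, 47]
  queue [15, 31, 42, 49] -> pop 15, enqueue [3], visited so far: [35, 17, 47, 15]
  queue [31, 42, 49, 3] -> pop 31, enqueue [none], visited so far: [35, 17, 47, 15, 31]
  queue [42, 49, 3] -> pop 42, enqueue [none], visited so far: [35, 17, 47, 15, 31, 42]
  queue [49, 3] -> pop 49, enqueue [none], visited so far: [35, 17, 47, 15, 31, 42, 49]
  queue [3] -> pop 3, enqueue [8], visited so far: [35, 17, 47, 15, 31, 42, 49, 3]
  queue [8] -> pop 8, enqueue [none], visited so far: [35, 17, 47, 15, 31, 42, 49, 3, 8]
Result: [35, 17, 47, 15, 31, 42, 49, 3, 8]


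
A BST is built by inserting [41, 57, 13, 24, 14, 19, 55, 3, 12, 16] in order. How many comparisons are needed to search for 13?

Search path for 13: 41 -> 13
Found: True
Comparisons: 2


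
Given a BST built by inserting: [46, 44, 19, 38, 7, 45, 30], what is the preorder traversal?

Tree insertion order: [46, 44, 19, 38, 7, 45, 30]
Tree (level-order array): [46, 44, None, 19, 45, 7, 38, None, None, None, None, 30]
Preorder traversal: [46, 44, 19, 7, 38, 30, 45]


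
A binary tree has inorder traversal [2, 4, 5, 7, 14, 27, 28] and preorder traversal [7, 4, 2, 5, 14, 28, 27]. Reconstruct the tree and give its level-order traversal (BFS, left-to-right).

Inorder:  [2, 4, 5, 7, 14, 27, 28]
Preorder: [7, 4, 2, 5, 14, 28, 27]
Algorithm: preorder visits root first, so consume preorder in order;
for each root, split the current inorder slice at that value into
left-subtree inorder and right-subtree inorder, then recurse.
Recursive splits:
  root=7; inorder splits into left=[2, 4, 5], right=[14, 27, 28]
  root=4; inorder splits into left=[2], right=[5]
  root=2; inorder splits into left=[], right=[]
  root=5; inorder splits into left=[], right=[]
  root=14; inorder splits into left=[], right=[27, 28]
  root=28; inorder splits into left=[27], right=[]
  root=27; inorder splits into left=[], right=[]
Reconstructed level-order: [7, 4, 14, 2, 5, 28, 27]


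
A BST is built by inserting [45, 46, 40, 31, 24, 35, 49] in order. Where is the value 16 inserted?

Starting tree (level order): [45, 40, 46, 31, None, None, 49, 24, 35]
Insertion path: 45 -> 40 -> 31 -> 24
Result: insert 16 as left child of 24
Final tree (level order): [45, 40, 46, 31, None, None, 49, 24, 35, None, None, 16]


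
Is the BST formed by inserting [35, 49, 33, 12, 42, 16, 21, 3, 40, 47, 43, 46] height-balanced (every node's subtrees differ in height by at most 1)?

Tree (level-order array): [35, 33, 49, 12, None, 42, None, 3, 16, 40, 47, None, None, None, 21, None, None, 43, None, None, None, None, 46]
Definition: a tree is height-balanced if, at every node, |h(left) - h(right)| <= 1 (empty subtree has height -1).
Bottom-up per-node check:
  node 3: h_left=-1, h_right=-1, diff=0 [OK], height=0
  node 21: h_left=-1, h_right=-1, diff=0 [OK], height=0
  node 16: h_left=-1, h_right=0, diff=1 [OK], height=1
  node 12: h_left=0, h_right=1, diff=1 [OK], height=2
  node 33: h_left=2, h_right=-1, diff=3 [FAIL (|2--1|=3 > 1)], height=3
  node 40: h_left=-1, h_right=-1, diff=0 [OK], height=0
  node 46: h_left=-1, h_right=-1, diff=0 [OK], height=0
  node 43: h_left=-1, h_right=0, diff=1 [OK], height=1
  node 47: h_left=1, h_right=-1, diff=2 [FAIL (|1--1|=2 > 1)], height=2
  node 42: h_left=0, h_right=2, diff=2 [FAIL (|0-2|=2 > 1)], height=3
  node 49: h_left=3, h_right=-1, diff=4 [FAIL (|3--1|=4 > 1)], height=4
  node 35: h_left=3, h_right=4, diff=1 [OK], height=5
Node 33 violates the condition: |2 - -1| = 3 > 1.
Result: Not balanced


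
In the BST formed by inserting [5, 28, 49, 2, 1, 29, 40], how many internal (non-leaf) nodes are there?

Tree built from: [5, 28, 49, 2, 1, 29, 40]
Tree (level-order array): [5, 2, 28, 1, None, None, 49, None, None, 29, None, None, 40]
Rule: An internal node has at least one child.
Per-node child counts:
  node 5: 2 child(ren)
  node 2: 1 child(ren)
  node 1: 0 child(ren)
  node 28: 1 child(ren)
  node 49: 1 child(ren)
  node 29: 1 child(ren)
  node 40: 0 child(ren)
Matching nodes: [5, 2, 28, 49, 29]
Count of internal (non-leaf) nodes: 5


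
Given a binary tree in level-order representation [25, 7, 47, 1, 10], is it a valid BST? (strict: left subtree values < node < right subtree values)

Level-order array: [25, 7, 47, 1, 10]
Validate using subtree bounds (lo, hi): at each node, require lo < value < hi,
then recurse left with hi=value and right with lo=value.
Preorder trace (stopping at first violation):
  at node 25 with bounds (-inf, +inf): OK
  at node 7 with bounds (-inf, 25): OK
  at node 1 with bounds (-inf, 7): OK
  at node 10 with bounds (7, 25): OK
  at node 47 with bounds (25, +inf): OK
No violation found at any node.
Result: Valid BST


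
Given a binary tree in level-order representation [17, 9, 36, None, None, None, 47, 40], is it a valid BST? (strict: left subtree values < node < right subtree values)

Level-order array: [17, 9, 36, None, None, None, 47, 40]
Validate using subtree bounds (lo, hi): at each node, require lo < value < hi,
then recurse left with hi=value and right with lo=value.
Preorder trace (stopping at first violation):
  at node 17 with bounds (-inf, +inf): OK
  at node 9 with bounds (-inf, 17): OK
  at node 36 with bounds (17, +inf): OK
  at node 47 with bounds (36, +inf): OK
  at node 40 with bounds (36, 47): OK
No violation found at any node.
Result: Valid BST


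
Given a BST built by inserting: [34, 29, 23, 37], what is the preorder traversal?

Tree insertion order: [34, 29, 23, 37]
Tree (level-order array): [34, 29, 37, 23]
Preorder traversal: [34, 29, 23, 37]


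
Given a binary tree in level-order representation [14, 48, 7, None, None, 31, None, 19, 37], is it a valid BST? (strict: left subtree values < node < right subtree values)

Level-order array: [14, 48, 7, None, None, 31, None, 19, 37]
Validate using subtree bounds (lo, hi): at each node, require lo < value < hi,
then recurse left with hi=value and right with lo=value.
Preorder trace (stopping at first violation):
  at node 14 with bounds (-inf, +inf): OK
  at node 48 with bounds (-inf, 14): VIOLATION
Node 48 violates its bound: not (-inf < 48 < 14).
Result: Not a valid BST


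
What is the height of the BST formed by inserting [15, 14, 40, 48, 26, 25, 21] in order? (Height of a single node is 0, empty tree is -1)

Insertion order: [15, 14, 40, 48, 26, 25, 21]
Tree (level-order array): [15, 14, 40, None, None, 26, 48, 25, None, None, None, 21]
Compute height bottom-up (empty subtree = -1):
  height(14) = 1 + max(-1, -1) = 0
  height(21) = 1 + max(-1, -1) = 0
  height(25) = 1 + max(0, -1) = 1
  height(26) = 1 + max(1, -1) = 2
  height(48) = 1 + max(-1, -1) = 0
  height(40) = 1 + max(2, 0) = 3
  height(15) = 1 + max(0, 3) = 4
Height = 4


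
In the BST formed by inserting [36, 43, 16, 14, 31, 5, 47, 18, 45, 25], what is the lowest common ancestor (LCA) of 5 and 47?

Tree insertion order: [36, 43, 16, 14, 31, 5, 47, 18, 45, 25]
Tree (level-order array): [36, 16, 43, 14, 31, None, 47, 5, None, 18, None, 45, None, None, None, None, 25]
In a BST, the LCA of p=5, q=47 is the first node v on the
root-to-leaf path with p <= v <= q (go left if both < v, right if both > v).
Walk from root:
  at 36: 5 <= 36 <= 47, this is the LCA
LCA = 36


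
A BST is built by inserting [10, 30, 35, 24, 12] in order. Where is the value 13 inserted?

Starting tree (level order): [10, None, 30, 24, 35, 12]
Insertion path: 10 -> 30 -> 24 -> 12
Result: insert 13 as right child of 12
Final tree (level order): [10, None, 30, 24, 35, 12, None, None, None, None, 13]


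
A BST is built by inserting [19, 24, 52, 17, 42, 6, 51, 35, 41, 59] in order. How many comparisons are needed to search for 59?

Search path for 59: 19 -> 24 -> 52 -> 59
Found: True
Comparisons: 4


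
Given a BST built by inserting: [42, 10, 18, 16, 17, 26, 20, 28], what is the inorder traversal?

Tree insertion order: [42, 10, 18, 16, 17, 26, 20, 28]
Tree (level-order array): [42, 10, None, None, 18, 16, 26, None, 17, 20, 28]
Inorder traversal: [10, 16, 17, 18, 20, 26, 28, 42]


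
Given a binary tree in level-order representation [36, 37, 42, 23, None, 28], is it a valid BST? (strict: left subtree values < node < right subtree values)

Level-order array: [36, 37, 42, 23, None, 28]
Validate using subtree bounds (lo, hi): at each node, require lo < value < hi,
then recurse left with hi=value and right with lo=value.
Preorder trace (stopping at first violation):
  at node 36 with bounds (-inf, +inf): OK
  at node 37 with bounds (-inf, 36): VIOLATION
Node 37 violates its bound: not (-inf < 37 < 36).
Result: Not a valid BST


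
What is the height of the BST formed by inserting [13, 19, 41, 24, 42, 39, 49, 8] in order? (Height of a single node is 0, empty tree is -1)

Insertion order: [13, 19, 41, 24, 42, 39, 49, 8]
Tree (level-order array): [13, 8, 19, None, None, None, 41, 24, 42, None, 39, None, 49]
Compute height bottom-up (empty subtree = -1):
  height(8) = 1 + max(-1, -1) = 0
  height(39) = 1 + max(-1, -1) = 0
  height(24) = 1 + max(-1, 0) = 1
  height(49) = 1 + max(-1, -1) = 0
  height(42) = 1 + max(-1, 0) = 1
  height(41) = 1 + max(1, 1) = 2
  height(19) = 1 + max(-1, 2) = 3
  height(13) = 1 + max(0, 3) = 4
Height = 4


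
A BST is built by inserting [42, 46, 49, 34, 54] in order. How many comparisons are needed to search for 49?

Search path for 49: 42 -> 46 -> 49
Found: True
Comparisons: 3


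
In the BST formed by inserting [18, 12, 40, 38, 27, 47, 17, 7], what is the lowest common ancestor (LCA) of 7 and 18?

Tree insertion order: [18, 12, 40, 38, 27, 47, 17, 7]
Tree (level-order array): [18, 12, 40, 7, 17, 38, 47, None, None, None, None, 27]
In a BST, the LCA of p=7, q=18 is the first node v on the
root-to-leaf path with p <= v <= q (go left if both < v, right if both > v).
Walk from root:
  at 18: 7 <= 18 <= 18, this is the LCA
LCA = 18


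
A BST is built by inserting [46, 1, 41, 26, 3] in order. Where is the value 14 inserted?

Starting tree (level order): [46, 1, None, None, 41, 26, None, 3]
Insertion path: 46 -> 1 -> 41 -> 26 -> 3
Result: insert 14 as right child of 3
Final tree (level order): [46, 1, None, None, 41, 26, None, 3, None, None, 14]


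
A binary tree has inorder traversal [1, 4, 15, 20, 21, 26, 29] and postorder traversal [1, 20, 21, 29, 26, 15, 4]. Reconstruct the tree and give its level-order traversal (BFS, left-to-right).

Inorder:   [1, 4, 15, 20, 21, 26, 29]
Postorder: [1, 20, 21, 29, 26, 15, 4]
Algorithm: postorder visits root last, so walk postorder right-to-left;
each value is the root of the current inorder slice — split it at that
value, recurse on the right subtree first, then the left.
Recursive splits:
  root=4; inorder splits into left=[1], right=[15, 20, 21, 26, 29]
  root=15; inorder splits into left=[], right=[20, 21, 26, 29]
  root=26; inorder splits into left=[20, 21], right=[29]
  root=29; inorder splits into left=[], right=[]
  root=21; inorder splits into left=[20], right=[]
  root=20; inorder splits into left=[], right=[]
  root=1; inorder splits into left=[], right=[]
Reconstructed level-order: [4, 1, 15, 26, 21, 29, 20]


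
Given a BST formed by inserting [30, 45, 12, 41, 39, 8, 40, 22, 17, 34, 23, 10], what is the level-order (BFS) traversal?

Tree insertion order: [30, 45, 12, 41, 39, 8, 40, 22, 17, 34, 23, 10]
Tree (level-order array): [30, 12, 45, 8, 22, 41, None, None, 10, 17, 23, 39, None, None, None, None, None, None, None, 34, 40]
BFS from the root, enqueuing left then right child of each popped node:
  queue [30] -> pop 30, enqueue [12, 45], visited so far: [30]
  queue [12, 45] -> pop 12, enqueue [8, 22], visited so far: [30, 12]
  queue [45, 8, 22] -> pop 45, enqueue [41], visited so far: [30, 12, 45]
  queue [8, 22, 41] -> pop 8, enqueue [10], visited so far: [30, 12, 45, 8]
  queue [22, 41, 10] -> pop 22, enqueue [17, 23], visited so far: [30, 12, 45, 8, 22]
  queue [41, 10, 17, 23] -> pop 41, enqueue [39], visited so far: [30, 12, 45, 8, 22, 41]
  queue [10, 17, 23, 39] -> pop 10, enqueue [none], visited so far: [30, 12, 45, 8, 22, 41, 10]
  queue [17, 23, 39] -> pop 17, enqueue [none], visited so far: [30, 12, 45, 8, 22, 41, 10, 17]
  queue [23, 39] -> pop 23, enqueue [none], visited so far: [30, 12, 45, 8, 22, 41, 10, 17, 23]
  queue [39] -> pop 39, enqueue [34, 40], visited so far: [30, 12, 45, 8, 22, 41, 10, 17, 23, 39]
  queue [34, 40] -> pop 34, enqueue [none], visited so far: [30, 12, 45, 8, 22, 41, 10, 17, 23, 39, 34]
  queue [40] -> pop 40, enqueue [none], visited so far: [30, 12, 45, 8, 22, 41, 10, 17, 23, 39, 34, 40]
Result: [30, 12, 45, 8, 22, 41, 10, 17, 23, 39, 34, 40]


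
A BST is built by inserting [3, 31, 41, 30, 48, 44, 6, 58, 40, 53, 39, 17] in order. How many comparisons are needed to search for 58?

Search path for 58: 3 -> 31 -> 41 -> 48 -> 58
Found: True
Comparisons: 5


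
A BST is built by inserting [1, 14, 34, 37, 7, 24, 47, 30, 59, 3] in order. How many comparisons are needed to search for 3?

Search path for 3: 1 -> 14 -> 7 -> 3
Found: True
Comparisons: 4


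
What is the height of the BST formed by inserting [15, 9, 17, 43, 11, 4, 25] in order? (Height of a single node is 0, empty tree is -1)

Insertion order: [15, 9, 17, 43, 11, 4, 25]
Tree (level-order array): [15, 9, 17, 4, 11, None, 43, None, None, None, None, 25]
Compute height bottom-up (empty subtree = -1):
  height(4) = 1 + max(-1, -1) = 0
  height(11) = 1 + max(-1, -1) = 0
  height(9) = 1 + max(0, 0) = 1
  height(25) = 1 + max(-1, -1) = 0
  height(43) = 1 + max(0, -1) = 1
  height(17) = 1 + max(-1, 1) = 2
  height(15) = 1 + max(1, 2) = 3
Height = 3


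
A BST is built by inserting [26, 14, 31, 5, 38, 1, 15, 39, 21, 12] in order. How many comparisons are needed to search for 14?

Search path for 14: 26 -> 14
Found: True
Comparisons: 2


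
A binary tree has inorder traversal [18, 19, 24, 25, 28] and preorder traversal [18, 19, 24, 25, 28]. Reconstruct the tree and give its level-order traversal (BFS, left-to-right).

Inorder:  [18, 19, 24, 25, 28]
Preorder: [18, 19, 24, 25, 28]
Algorithm: preorder visits root first, so consume preorder in order;
for each root, split the current inorder slice at that value into
left-subtree inorder and right-subtree inorder, then recurse.
Recursive splits:
  root=18; inorder splits into left=[], right=[19, 24, 25, 28]
  root=19; inorder splits into left=[], right=[24, 25, 28]
  root=24; inorder splits into left=[], right=[25, 28]
  root=25; inorder splits into left=[], right=[28]
  root=28; inorder splits into left=[], right=[]
Reconstructed level-order: [18, 19, 24, 25, 28]


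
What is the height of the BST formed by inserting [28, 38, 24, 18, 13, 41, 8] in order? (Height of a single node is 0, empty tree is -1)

Insertion order: [28, 38, 24, 18, 13, 41, 8]
Tree (level-order array): [28, 24, 38, 18, None, None, 41, 13, None, None, None, 8]
Compute height bottom-up (empty subtree = -1):
  height(8) = 1 + max(-1, -1) = 0
  height(13) = 1 + max(0, -1) = 1
  height(18) = 1 + max(1, -1) = 2
  height(24) = 1 + max(2, -1) = 3
  height(41) = 1 + max(-1, -1) = 0
  height(38) = 1 + max(-1, 0) = 1
  height(28) = 1 + max(3, 1) = 4
Height = 4


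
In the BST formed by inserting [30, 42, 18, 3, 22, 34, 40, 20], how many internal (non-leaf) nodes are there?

Tree built from: [30, 42, 18, 3, 22, 34, 40, 20]
Tree (level-order array): [30, 18, 42, 3, 22, 34, None, None, None, 20, None, None, 40]
Rule: An internal node has at least one child.
Per-node child counts:
  node 30: 2 child(ren)
  node 18: 2 child(ren)
  node 3: 0 child(ren)
  node 22: 1 child(ren)
  node 20: 0 child(ren)
  node 42: 1 child(ren)
  node 34: 1 child(ren)
  node 40: 0 child(ren)
Matching nodes: [30, 18, 22, 42, 34]
Count of internal (non-leaf) nodes: 5


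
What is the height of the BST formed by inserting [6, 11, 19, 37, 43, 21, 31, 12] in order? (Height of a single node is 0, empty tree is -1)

Insertion order: [6, 11, 19, 37, 43, 21, 31, 12]
Tree (level-order array): [6, None, 11, None, 19, 12, 37, None, None, 21, 43, None, 31]
Compute height bottom-up (empty subtree = -1):
  height(12) = 1 + max(-1, -1) = 0
  height(31) = 1 + max(-1, -1) = 0
  height(21) = 1 + max(-1, 0) = 1
  height(43) = 1 + max(-1, -1) = 0
  height(37) = 1 + max(1, 0) = 2
  height(19) = 1 + max(0, 2) = 3
  height(11) = 1 + max(-1, 3) = 4
  height(6) = 1 + max(-1, 4) = 5
Height = 5


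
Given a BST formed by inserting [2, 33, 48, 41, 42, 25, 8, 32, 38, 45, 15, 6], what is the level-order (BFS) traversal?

Tree insertion order: [2, 33, 48, 41, 42, 25, 8, 32, 38, 45, 15, 6]
Tree (level-order array): [2, None, 33, 25, 48, 8, 32, 41, None, 6, 15, None, None, 38, 42, None, None, None, None, None, None, None, 45]
BFS from the root, enqueuing left then right child of each popped node:
  queue [2] -> pop 2, enqueue [33], visited so far: [2]
  queue [33] -> pop 33, enqueue [25, 48], visited so far: [2, 33]
  queue [25, 48] -> pop 25, enqueue [8, 32], visited so far: [2, 33, 25]
  queue [48, 8, 32] -> pop 48, enqueue [41], visited so far: [2, 33, 25, 48]
  queue [8, 32, 41] -> pop 8, enqueue [6, 15], visited so far: [2, 33, 25, 48, 8]
  queue [32, 41, 6, 15] -> pop 32, enqueue [none], visited so far: [2, 33, 25, 48, 8, 32]
  queue [41, 6, 15] -> pop 41, enqueue [38, 42], visited so far: [2, 33, 25, 48, 8, 32, 41]
  queue [6, 15, 38, 42] -> pop 6, enqueue [none], visited so far: [2, 33, 25, 48, 8, 32, 41, 6]
  queue [15, 38, 42] -> pop 15, enqueue [none], visited so far: [2, 33, 25, 48, 8, 32, 41, 6, 15]
  queue [38, 42] -> pop 38, enqueue [none], visited so far: [2, 33, 25, 48, 8, 32, 41, 6, 15, 38]
  queue [42] -> pop 42, enqueue [45], visited so far: [2, 33, 25, 48, 8, 32, 41, 6, 15, 38, 42]
  queue [45] -> pop 45, enqueue [none], visited so far: [2, 33, 25, 48, 8, 32, 41, 6, 15, 38, 42, 45]
Result: [2, 33, 25, 48, 8, 32, 41, 6, 15, 38, 42, 45]


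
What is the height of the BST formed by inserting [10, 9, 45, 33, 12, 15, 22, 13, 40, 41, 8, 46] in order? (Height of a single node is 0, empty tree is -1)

Insertion order: [10, 9, 45, 33, 12, 15, 22, 13, 40, 41, 8, 46]
Tree (level-order array): [10, 9, 45, 8, None, 33, 46, None, None, 12, 40, None, None, None, 15, None, 41, 13, 22]
Compute height bottom-up (empty subtree = -1):
  height(8) = 1 + max(-1, -1) = 0
  height(9) = 1 + max(0, -1) = 1
  height(13) = 1 + max(-1, -1) = 0
  height(22) = 1 + max(-1, -1) = 0
  height(15) = 1 + max(0, 0) = 1
  height(12) = 1 + max(-1, 1) = 2
  height(41) = 1 + max(-1, -1) = 0
  height(40) = 1 + max(-1, 0) = 1
  height(33) = 1 + max(2, 1) = 3
  height(46) = 1 + max(-1, -1) = 0
  height(45) = 1 + max(3, 0) = 4
  height(10) = 1 + max(1, 4) = 5
Height = 5


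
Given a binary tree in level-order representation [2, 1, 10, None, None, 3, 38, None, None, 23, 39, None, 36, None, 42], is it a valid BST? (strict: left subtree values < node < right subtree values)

Level-order array: [2, 1, 10, None, None, 3, 38, None, None, 23, 39, None, 36, None, 42]
Validate using subtree bounds (lo, hi): at each node, require lo < value < hi,
then recurse left with hi=value and right with lo=value.
Preorder trace (stopping at first violation):
  at node 2 with bounds (-inf, +inf): OK
  at node 1 with bounds (-inf, 2): OK
  at node 10 with bounds (2, +inf): OK
  at node 3 with bounds (2, 10): OK
  at node 38 with bounds (10, +inf): OK
  at node 23 with bounds (10, 38): OK
  at node 36 with bounds (23, 38): OK
  at node 39 with bounds (38, +inf): OK
  at node 42 with bounds (39, +inf): OK
No violation found at any node.
Result: Valid BST


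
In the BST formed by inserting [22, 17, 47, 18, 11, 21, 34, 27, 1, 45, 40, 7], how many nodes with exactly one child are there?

Tree built from: [22, 17, 47, 18, 11, 21, 34, 27, 1, 45, 40, 7]
Tree (level-order array): [22, 17, 47, 11, 18, 34, None, 1, None, None, 21, 27, 45, None, 7, None, None, None, None, 40]
Rule: These are nodes with exactly 1 non-null child.
Per-node child counts:
  node 22: 2 child(ren)
  node 17: 2 child(ren)
  node 11: 1 child(ren)
  node 1: 1 child(ren)
  node 7: 0 child(ren)
  node 18: 1 child(ren)
  node 21: 0 child(ren)
  node 47: 1 child(ren)
  node 34: 2 child(ren)
  node 27: 0 child(ren)
  node 45: 1 child(ren)
  node 40: 0 child(ren)
Matching nodes: [11, 1, 18, 47, 45]
Count of nodes with exactly one child: 5


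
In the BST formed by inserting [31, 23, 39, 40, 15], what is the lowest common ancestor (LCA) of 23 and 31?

Tree insertion order: [31, 23, 39, 40, 15]
Tree (level-order array): [31, 23, 39, 15, None, None, 40]
In a BST, the LCA of p=23, q=31 is the first node v on the
root-to-leaf path with p <= v <= q (go left if both < v, right if both > v).
Walk from root:
  at 31: 23 <= 31 <= 31, this is the LCA
LCA = 31


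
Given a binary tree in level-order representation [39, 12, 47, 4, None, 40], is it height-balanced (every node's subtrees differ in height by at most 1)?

Tree (level-order array): [39, 12, 47, 4, None, 40]
Definition: a tree is height-balanced if, at every node, |h(left) - h(right)| <= 1 (empty subtree has height -1).
Bottom-up per-node check:
  node 4: h_left=-1, h_right=-1, diff=0 [OK], height=0
  node 12: h_left=0, h_right=-1, diff=1 [OK], height=1
  node 40: h_left=-1, h_right=-1, diff=0 [OK], height=0
  node 47: h_left=0, h_right=-1, diff=1 [OK], height=1
  node 39: h_left=1, h_right=1, diff=0 [OK], height=2
All nodes satisfy the balance condition.
Result: Balanced


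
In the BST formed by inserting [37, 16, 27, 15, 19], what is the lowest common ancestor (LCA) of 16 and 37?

Tree insertion order: [37, 16, 27, 15, 19]
Tree (level-order array): [37, 16, None, 15, 27, None, None, 19]
In a BST, the LCA of p=16, q=37 is the first node v on the
root-to-leaf path with p <= v <= q (go left if both < v, right if both > v).
Walk from root:
  at 37: 16 <= 37 <= 37, this is the LCA
LCA = 37


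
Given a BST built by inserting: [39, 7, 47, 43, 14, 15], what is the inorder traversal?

Tree insertion order: [39, 7, 47, 43, 14, 15]
Tree (level-order array): [39, 7, 47, None, 14, 43, None, None, 15]
Inorder traversal: [7, 14, 15, 39, 43, 47]


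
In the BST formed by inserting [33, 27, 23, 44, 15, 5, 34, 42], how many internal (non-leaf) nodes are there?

Tree built from: [33, 27, 23, 44, 15, 5, 34, 42]
Tree (level-order array): [33, 27, 44, 23, None, 34, None, 15, None, None, 42, 5]
Rule: An internal node has at least one child.
Per-node child counts:
  node 33: 2 child(ren)
  node 27: 1 child(ren)
  node 23: 1 child(ren)
  node 15: 1 child(ren)
  node 5: 0 child(ren)
  node 44: 1 child(ren)
  node 34: 1 child(ren)
  node 42: 0 child(ren)
Matching nodes: [33, 27, 23, 15, 44, 34]
Count of internal (non-leaf) nodes: 6


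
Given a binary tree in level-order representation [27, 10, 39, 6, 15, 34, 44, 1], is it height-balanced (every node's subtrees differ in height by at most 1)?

Tree (level-order array): [27, 10, 39, 6, 15, 34, 44, 1]
Definition: a tree is height-balanced if, at every node, |h(left) - h(right)| <= 1 (empty subtree has height -1).
Bottom-up per-node check:
  node 1: h_left=-1, h_right=-1, diff=0 [OK], height=0
  node 6: h_left=0, h_right=-1, diff=1 [OK], height=1
  node 15: h_left=-1, h_right=-1, diff=0 [OK], height=0
  node 10: h_left=1, h_right=0, diff=1 [OK], height=2
  node 34: h_left=-1, h_right=-1, diff=0 [OK], height=0
  node 44: h_left=-1, h_right=-1, diff=0 [OK], height=0
  node 39: h_left=0, h_right=0, diff=0 [OK], height=1
  node 27: h_left=2, h_right=1, diff=1 [OK], height=3
All nodes satisfy the balance condition.
Result: Balanced


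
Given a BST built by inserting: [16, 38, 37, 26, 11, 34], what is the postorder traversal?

Tree insertion order: [16, 38, 37, 26, 11, 34]
Tree (level-order array): [16, 11, 38, None, None, 37, None, 26, None, None, 34]
Postorder traversal: [11, 34, 26, 37, 38, 16]


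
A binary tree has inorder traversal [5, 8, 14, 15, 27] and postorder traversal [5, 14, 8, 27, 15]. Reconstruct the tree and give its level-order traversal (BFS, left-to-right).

Inorder:   [5, 8, 14, 15, 27]
Postorder: [5, 14, 8, 27, 15]
Algorithm: postorder visits root last, so walk postorder right-to-left;
each value is the root of the current inorder slice — split it at that
value, recurse on the right subtree first, then the left.
Recursive splits:
  root=15; inorder splits into left=[5, 8, 14], right=[27]
  root=27; inorder splits into left=[], right=[]
  root=8; inorder splits into left=[5], right=[14]
  root=14; inorder splits into left=[], right=[]
  root=5; inorder splits into left=[], right=[]
Reconstructed level-order: [15, 8, 27, 5, 14]


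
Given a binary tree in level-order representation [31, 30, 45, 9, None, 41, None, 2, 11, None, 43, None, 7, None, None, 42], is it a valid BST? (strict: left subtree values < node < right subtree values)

Level-order array: [31, 30, 45, 9, None, 41, None, 2, 11, None, 43, None, 7, None, None, 42]
Validate using subtree bounds (lo, hi): at each node, require lo < value < hi,
then recurse left with hi=value and right with lo=value.
Preorder trace (stopping at first violation):
  at node 31 with bounds (-inf, +inf): OK
  at node 30 with bounds (-inf, 31): OK
  at node 9 with bounds (-inf, 30): OK
  at node 2 with bounds (-inf, 9): OK
  at node 7 with bounds (2, 9): OK
  at node 11 with bounds (9, 30): OK
  at node 45 with bounds (31, +inf): OK
  at node 41 with bounds (31, 45): OK
  at node 43 with bounds (41, 45): OK
  at node 42 with bounds (41, 43): OK
No violation found at any node.
Result: Valid BST


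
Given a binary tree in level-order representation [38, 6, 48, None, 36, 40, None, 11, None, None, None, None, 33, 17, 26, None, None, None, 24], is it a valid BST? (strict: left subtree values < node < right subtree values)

Level-order array: [38, 6, 48, None, 36, 40, None, 11, None, None, None, None, 33, 17, 26, None, None, None, 24]
Validate using subtree bounds (lo, hi): at each node, require lo < value < hi,
then recurse left with hi=value and right with lo=value.
Preorder trace (stopping at first violation):
  at node 38 with bounds (-inf, +inf): OK
  at node 6 with bounds (-inf, 38): OK
  at node 36 with bounds (6, 38): OK
  at node 11 with bounds (6, 36): OK
  at node 33 with bounds (11, 36): OK
  at node 17 with bounds (11, 33): OK
  at node 26 with bounds (33, 36): VIOLATION
Node 26 violates its bound: not (33 < 26 < 36).
Result: Not a valid BST
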